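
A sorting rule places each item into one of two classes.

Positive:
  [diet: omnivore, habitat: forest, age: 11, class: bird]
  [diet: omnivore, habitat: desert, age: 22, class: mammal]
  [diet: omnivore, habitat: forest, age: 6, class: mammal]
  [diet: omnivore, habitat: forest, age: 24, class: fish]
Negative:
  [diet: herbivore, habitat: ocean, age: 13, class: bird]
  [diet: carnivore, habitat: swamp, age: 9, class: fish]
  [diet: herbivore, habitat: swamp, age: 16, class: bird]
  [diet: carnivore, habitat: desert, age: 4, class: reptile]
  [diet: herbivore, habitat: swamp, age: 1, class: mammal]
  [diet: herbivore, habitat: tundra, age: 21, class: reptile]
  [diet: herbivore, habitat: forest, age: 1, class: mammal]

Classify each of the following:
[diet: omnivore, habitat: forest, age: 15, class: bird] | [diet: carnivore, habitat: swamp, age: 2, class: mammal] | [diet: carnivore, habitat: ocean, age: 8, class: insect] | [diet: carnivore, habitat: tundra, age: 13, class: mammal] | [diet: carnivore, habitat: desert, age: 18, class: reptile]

Positive, Negative, Negative, Negative, Negative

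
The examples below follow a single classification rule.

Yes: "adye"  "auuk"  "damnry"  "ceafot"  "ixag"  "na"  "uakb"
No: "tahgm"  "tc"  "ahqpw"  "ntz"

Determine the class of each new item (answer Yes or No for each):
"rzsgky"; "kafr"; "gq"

The simplest hypothesis consistent with all the labels is: even length AND contains 'a'.
"rzsgky": length 6, no 'a' — does not satisfy this, so No. "kafr": length 4, has 'a' — passes, so Yes. "gq": length 2, no 'a' — does not satisfy this, so No.

No, Yes, No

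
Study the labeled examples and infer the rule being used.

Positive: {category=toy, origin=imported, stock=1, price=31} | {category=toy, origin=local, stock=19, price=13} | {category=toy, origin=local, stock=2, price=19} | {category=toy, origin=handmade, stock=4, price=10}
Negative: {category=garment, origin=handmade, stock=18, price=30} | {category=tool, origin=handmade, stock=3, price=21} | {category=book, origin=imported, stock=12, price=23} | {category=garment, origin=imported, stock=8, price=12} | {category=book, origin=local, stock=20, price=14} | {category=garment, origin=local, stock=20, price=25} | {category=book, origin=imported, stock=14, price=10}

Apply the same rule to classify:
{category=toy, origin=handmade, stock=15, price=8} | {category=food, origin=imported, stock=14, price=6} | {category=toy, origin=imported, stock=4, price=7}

Positive, Negative, Positive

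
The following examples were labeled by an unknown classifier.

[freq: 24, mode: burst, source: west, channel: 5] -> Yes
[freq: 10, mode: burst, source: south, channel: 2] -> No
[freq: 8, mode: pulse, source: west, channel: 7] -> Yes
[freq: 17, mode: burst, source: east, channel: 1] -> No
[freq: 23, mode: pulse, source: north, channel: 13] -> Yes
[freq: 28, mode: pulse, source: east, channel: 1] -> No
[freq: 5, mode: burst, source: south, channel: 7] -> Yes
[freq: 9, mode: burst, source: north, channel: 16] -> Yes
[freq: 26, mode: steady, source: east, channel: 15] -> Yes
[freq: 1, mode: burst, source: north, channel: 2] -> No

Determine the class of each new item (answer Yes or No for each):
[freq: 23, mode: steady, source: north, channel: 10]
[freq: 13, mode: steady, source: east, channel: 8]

A rule that fits every label: channel ≥ 5 — true of each 'Yes' example, false of each 'No' one.
[freq: 23, mode: steady, source: north, channel: 10]: channel = 10 — matches, so Yes. [freq: 13, mode: steady, source: east, channel: 8]: channel = 8 — matches, so Yes.

Yes, Yes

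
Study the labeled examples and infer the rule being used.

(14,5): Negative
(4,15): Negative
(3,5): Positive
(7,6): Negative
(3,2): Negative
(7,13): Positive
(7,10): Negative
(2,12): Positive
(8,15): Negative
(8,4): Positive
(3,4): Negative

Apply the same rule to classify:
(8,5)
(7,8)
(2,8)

Negative, Negative, Positive

Every 'Positive' example satisfies: sum is even. None of the 'Negative' examples do.
(8,5): Negative (8+5 = 13).
(7,8): Negative (7+8 = 15).
(2,8): Positive (2+8 = 10).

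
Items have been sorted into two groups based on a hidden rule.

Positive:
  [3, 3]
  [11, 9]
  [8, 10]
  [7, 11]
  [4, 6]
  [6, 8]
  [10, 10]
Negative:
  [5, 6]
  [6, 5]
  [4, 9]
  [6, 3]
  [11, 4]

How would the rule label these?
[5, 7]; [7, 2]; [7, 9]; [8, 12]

Positive, Negative, Positive, Positive

All 'Positive' examples share one property — sum is even — and every 'Negative' example lacks it.
[5, 7]: 5+7 = 12, satisfies this → Positive. [7, 2]: 7+2 = 9, fails the rule → Negative. [7, 9]: 7+9 = 16, satisfies this → Positive. [8, 12]: 8+12 = 20, satisfies this → Positive.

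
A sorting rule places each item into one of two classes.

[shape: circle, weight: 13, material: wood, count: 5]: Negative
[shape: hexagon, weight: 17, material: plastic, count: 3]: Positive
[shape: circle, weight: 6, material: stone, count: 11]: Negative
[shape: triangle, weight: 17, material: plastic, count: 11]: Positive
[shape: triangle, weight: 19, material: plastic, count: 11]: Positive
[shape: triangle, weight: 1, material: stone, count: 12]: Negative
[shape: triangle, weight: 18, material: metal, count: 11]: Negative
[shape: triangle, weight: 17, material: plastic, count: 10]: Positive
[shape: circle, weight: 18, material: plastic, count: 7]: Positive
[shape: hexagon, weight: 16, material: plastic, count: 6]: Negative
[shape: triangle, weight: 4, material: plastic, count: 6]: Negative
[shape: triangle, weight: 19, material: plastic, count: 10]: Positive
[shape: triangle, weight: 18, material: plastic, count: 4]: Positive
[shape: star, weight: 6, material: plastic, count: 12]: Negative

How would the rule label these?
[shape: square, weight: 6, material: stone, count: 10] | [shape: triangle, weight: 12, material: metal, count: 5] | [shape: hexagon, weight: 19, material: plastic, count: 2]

'Positive' ⟺ material is plastic AND weight ≥ 17.
[shape: square, weight: 6, material: stone, count: 10]: material is stone, weight = 6 — lacks this property, so Negative. [shape: triangle, weight: 12, material: metal, count: 5]: material is metal, weight = 12 — lacks this property, so Negative. [shape: hexagon, weight: 19, material: plastic, count: 2]: material is plastic, weight = 19 — satisfies this, so Positive.

Negative, Negative, Positive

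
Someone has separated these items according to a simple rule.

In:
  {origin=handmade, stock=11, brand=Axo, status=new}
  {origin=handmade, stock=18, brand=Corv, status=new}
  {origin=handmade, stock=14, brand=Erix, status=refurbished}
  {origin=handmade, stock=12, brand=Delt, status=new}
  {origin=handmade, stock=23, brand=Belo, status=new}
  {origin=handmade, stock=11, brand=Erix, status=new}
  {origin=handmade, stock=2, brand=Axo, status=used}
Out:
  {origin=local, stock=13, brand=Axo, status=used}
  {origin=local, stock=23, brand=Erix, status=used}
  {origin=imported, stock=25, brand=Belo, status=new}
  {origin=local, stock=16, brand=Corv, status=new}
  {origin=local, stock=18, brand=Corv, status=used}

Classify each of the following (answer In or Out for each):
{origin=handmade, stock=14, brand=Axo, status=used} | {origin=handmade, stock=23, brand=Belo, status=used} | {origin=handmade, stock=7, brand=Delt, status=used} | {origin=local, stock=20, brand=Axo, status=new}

In, In, In, Out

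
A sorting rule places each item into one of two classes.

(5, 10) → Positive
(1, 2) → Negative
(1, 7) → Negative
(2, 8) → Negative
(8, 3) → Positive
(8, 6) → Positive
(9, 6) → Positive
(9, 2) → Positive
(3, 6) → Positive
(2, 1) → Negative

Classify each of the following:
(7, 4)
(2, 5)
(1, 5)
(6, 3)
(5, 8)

Positive, Negative, Negative, Positive, Positive

All 'Positive' examples share one property — first ≥ 3 — and every 'Negative' example lacks it.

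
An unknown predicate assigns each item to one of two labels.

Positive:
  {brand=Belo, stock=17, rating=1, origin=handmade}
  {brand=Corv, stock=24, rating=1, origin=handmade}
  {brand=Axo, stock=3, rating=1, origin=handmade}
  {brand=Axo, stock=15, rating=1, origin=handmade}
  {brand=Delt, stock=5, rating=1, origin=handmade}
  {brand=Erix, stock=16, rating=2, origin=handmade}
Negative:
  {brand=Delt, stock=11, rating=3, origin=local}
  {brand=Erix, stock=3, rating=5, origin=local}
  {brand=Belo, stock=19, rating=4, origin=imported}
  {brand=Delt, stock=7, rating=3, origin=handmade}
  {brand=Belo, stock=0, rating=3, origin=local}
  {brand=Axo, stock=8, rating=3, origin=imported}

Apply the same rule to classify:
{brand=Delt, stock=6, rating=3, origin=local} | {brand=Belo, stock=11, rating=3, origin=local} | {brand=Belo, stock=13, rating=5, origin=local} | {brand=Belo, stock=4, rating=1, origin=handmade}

Negative, Negative, Negative, Positive

The common property of the 'Positive' items is: rating ≤ 2. No 'Negative' item has it.
{brand=Delt, stock=6, rating=3, origin=local} — rating = 3, hence Negative.
{brand=Belo, stock=11, rating=3, origin=local} — rating = 3, hence Negative.
{brand=Belo, stock=13, rating=5, origin=local} — rating = 5, hence Negative.
{brand=Belo, stock=4, rating=1, origin=handmade} — rating = 1, hence Positive.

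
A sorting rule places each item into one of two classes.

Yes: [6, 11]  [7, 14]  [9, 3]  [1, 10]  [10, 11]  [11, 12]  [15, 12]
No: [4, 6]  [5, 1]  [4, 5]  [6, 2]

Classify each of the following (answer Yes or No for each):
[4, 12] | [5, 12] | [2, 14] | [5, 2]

Yes, Yes, Yes, No

The common property of the 'Yes' items is: sum ≥ 11. No 'No' item has it.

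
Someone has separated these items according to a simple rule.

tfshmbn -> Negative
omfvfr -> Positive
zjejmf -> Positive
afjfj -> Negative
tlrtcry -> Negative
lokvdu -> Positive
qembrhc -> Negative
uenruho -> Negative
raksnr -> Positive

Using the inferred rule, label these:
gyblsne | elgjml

Negative, Positive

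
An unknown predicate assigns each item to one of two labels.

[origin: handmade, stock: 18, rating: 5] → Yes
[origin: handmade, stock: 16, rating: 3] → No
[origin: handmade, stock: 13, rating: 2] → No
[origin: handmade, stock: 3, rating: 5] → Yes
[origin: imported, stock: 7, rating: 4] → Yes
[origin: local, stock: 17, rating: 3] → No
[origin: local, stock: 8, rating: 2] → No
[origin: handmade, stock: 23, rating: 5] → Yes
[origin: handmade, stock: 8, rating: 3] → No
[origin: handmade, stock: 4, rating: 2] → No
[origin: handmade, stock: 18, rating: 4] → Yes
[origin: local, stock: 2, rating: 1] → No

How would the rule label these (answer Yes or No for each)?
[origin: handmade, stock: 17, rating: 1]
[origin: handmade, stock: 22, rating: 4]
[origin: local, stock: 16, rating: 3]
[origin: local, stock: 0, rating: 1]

No, Yes, No, No

A rule that fits every label: rating ≥ 4 — true of each 'Yes' example, false of each 'No' one.
[origin: handmade, stock: 17, rating: 1] → rating = 1 → No. [origin: handmade, stock: 22, rating: 4] → rating = 4 → Yes. [origin: local, stock: 16, rating: 3] → rating = 3 → No. [origin: local, stock: 0, rating: 1] → rating = 1 → No.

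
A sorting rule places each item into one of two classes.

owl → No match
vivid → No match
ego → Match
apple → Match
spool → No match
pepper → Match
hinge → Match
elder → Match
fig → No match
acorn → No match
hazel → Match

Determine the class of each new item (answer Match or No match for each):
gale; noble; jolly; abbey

Match, Match, No match, Match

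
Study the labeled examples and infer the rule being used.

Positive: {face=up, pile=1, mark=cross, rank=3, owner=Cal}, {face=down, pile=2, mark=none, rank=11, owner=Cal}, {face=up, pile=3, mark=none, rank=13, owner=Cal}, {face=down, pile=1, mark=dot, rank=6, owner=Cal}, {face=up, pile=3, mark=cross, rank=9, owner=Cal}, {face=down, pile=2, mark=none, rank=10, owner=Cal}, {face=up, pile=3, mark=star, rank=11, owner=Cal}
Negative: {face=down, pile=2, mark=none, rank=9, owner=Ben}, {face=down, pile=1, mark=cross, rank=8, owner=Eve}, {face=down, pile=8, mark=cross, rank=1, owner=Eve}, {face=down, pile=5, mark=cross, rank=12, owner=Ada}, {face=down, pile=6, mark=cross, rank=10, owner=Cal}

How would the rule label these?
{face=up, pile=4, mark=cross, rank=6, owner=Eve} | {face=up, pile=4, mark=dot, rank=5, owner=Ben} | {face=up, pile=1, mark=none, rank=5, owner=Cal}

Negative, Negative, Positive

Every 'Positive' example satisfies: owner is Cal AND pile ≤ 3. None of the 'Negative' examples do.
Negative: {face=up, pile=4, mark=cross, rank=6, owner=Eve}, since owner is Eve, pile = 4. Negative: {face=up, pile=4, mark=dot, rank=5, owner=Ben}, since owner is Ben, pile = 4. Positive: {face=up, pile=1, mark=none, rank=5, owner=Cal}, since owner is Cal, pile = 1.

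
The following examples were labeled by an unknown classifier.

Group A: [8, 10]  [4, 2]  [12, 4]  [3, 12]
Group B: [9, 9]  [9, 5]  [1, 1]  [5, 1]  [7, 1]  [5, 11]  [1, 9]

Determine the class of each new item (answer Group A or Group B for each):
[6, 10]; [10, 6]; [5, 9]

Every 'Group A' example satisfies: second is even. None of the 'Group B' examples do.
[6, 10] → second 10 → Group A. [10, 6] → second 6 → Group A. [5, 9] → second 9 → Group B.

Group A, Group A, Group B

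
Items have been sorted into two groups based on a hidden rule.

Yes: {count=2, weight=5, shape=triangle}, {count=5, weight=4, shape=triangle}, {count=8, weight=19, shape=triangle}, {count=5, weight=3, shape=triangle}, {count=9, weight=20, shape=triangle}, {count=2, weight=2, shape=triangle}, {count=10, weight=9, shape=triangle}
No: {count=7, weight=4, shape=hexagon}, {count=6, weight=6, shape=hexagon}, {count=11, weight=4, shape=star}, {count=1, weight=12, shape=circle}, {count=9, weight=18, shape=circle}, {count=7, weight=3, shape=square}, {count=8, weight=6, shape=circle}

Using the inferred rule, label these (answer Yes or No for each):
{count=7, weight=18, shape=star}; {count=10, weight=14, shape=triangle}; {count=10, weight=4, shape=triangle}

No, Yes, Yes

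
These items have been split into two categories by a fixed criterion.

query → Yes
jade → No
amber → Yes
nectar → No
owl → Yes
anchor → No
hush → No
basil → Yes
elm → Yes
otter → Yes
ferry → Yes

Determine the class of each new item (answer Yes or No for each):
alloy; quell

Yes, Yes

The simplest hypothesis consistent with all the labels is: odd length.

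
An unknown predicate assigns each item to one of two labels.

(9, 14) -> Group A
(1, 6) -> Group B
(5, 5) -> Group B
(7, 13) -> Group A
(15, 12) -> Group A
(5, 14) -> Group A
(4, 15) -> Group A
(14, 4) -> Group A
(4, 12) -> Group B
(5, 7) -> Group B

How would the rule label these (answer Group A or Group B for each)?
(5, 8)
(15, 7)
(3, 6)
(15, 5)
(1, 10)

Group B, Group A, Group B, Group A, Group B

The rule appears to be: sum ≥ 18.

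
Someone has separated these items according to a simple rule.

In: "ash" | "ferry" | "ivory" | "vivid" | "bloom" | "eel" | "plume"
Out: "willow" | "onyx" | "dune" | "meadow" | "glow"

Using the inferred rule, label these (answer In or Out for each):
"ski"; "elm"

In, In

Rule: odd length. This holds for each 'In' example and fails for each 'Out' one.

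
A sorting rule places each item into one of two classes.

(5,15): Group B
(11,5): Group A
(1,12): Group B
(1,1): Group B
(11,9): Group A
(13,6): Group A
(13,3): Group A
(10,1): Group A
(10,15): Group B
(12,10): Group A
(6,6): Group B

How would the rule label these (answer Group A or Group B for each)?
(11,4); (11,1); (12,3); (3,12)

'Group A' ⟺ first > second.
(11,4): 11 > 4 — fits, so Group A.
(11,1): 11 > 1 — fits, so Group A.
(12,3): 12 > 3 — fits, so Group A.
(3,12): 3 < 12 — doesn't qualify, so Group B.

Group A, Group A, Group A, Group B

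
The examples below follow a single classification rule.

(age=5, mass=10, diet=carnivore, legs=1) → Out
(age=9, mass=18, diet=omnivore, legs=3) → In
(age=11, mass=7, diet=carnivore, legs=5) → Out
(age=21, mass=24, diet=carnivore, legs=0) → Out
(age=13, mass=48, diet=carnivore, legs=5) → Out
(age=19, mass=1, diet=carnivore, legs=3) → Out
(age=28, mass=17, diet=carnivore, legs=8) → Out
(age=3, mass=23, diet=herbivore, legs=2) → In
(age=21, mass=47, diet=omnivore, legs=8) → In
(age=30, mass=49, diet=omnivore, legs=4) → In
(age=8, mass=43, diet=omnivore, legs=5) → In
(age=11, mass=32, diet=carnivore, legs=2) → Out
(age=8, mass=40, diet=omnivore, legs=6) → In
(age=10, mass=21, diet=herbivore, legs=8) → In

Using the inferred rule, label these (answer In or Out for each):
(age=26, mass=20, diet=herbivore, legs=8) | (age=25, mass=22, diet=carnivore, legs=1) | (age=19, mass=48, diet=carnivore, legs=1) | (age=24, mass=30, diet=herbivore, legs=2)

The simplest hypothesis consistent with all the labels is: diet is not carnivore.

In, Out, Out, In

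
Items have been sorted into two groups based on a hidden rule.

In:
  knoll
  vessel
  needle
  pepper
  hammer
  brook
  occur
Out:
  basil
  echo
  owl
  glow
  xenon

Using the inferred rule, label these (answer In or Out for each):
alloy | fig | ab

In, Out, Out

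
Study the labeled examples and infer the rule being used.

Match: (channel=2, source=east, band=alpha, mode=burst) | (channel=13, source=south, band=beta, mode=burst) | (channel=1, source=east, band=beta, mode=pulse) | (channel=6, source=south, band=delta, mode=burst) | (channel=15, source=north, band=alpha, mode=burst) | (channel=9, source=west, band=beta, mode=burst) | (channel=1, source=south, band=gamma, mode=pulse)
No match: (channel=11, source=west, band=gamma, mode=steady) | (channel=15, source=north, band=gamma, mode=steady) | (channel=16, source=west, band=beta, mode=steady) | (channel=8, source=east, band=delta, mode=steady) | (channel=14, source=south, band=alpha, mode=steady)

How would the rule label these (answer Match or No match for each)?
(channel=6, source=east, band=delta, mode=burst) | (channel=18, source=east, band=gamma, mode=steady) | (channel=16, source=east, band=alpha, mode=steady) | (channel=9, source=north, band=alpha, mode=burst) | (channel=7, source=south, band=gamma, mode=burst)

Looking at the examples, the only property every 'Match' case has and every 'No match' case lacks is: mode is not steady.

Match, No match, No match, Match, Match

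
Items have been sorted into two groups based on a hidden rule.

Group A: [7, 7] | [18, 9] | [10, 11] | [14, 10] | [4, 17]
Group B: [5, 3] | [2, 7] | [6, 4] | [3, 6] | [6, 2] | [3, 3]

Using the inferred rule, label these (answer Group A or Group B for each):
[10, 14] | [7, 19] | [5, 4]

The classifier is using: sum ≥ 14.
[10, 14]: 10+14 = 24, matches → Group A.
[7, 19]: 7+19 = 26, matches → Group A.
[5, 4]: 5+4 = 9, doesn't match → Group B.

Group A, Group A, Group B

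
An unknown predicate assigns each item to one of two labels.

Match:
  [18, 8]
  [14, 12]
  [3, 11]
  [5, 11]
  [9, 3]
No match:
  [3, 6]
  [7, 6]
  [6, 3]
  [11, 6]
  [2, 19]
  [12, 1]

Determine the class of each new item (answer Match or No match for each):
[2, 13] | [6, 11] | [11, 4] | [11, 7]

The distinguishing property — sum is even — holds for all the 'Match' cases and none of the 'No match' cases.
No match: [2, 13], since 2+13 = 15.
No match: [6, 11], since 6+11 = 17.
No match: [11, 4], since 11+4 = 15.
Match: [11, 7], since 11+7 = 18.

No match, No match, No match, Match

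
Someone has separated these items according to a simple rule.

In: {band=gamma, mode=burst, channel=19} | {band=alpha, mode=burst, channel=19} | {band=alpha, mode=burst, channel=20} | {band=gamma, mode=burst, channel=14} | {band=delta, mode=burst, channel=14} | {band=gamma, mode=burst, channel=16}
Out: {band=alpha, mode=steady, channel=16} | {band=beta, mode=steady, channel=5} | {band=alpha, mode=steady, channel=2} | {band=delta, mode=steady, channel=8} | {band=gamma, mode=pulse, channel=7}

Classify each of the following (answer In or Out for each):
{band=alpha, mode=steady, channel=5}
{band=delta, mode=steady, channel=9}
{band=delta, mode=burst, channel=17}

The rule appears to be: mode is burst.
{band=alpha, mode=steady, channel=5}: mode is steady — doesn't qualify, so Out. {band=delta, mode=steady, channel=9}: mode is steady — doesn't qualify, so Out. {band=delta, mode=burst, channel=17}: mode is burst — qualifies, so In.

Out, Out, In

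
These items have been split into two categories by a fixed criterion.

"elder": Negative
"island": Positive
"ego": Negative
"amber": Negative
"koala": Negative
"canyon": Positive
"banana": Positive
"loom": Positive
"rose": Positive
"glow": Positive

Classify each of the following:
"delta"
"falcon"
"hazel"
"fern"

Negative, Positive, Negative, Positive

Rule: even length. This holds for each 'Positive' example and fails for each 'Negative' one.
Negative: "delta", since length 5. Positive: "falcon", since length 6. Negative: "hazel", since length 5. Positive: "fern", since length 4.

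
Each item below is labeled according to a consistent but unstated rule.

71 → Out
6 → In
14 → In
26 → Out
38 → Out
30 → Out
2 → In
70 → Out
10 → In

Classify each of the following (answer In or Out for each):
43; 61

Out, Out

Rule: at most 14. This holds for each 'In' example and fails for each 'Out' one.
Out: 43, since 43 > 14.
Out: 61, since 61 > 14.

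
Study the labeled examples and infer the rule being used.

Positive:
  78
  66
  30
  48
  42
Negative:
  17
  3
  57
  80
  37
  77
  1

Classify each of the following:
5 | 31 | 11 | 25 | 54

Negative, Negative, Negative, Negative, Positive

'Positive' ⟺ multiple of 6.
5: 5 = 6·0 + 5, lacks this property → Negative.
31: 31 = 6·5 + 1, lacks this property → Negative.
11: 11 = 6·1 + 5, lacks this property → Negative.
25: 25 = 6·4 + 1, lacks this property → Negative.
54: 54 = 6·9, satisfies this → Positive.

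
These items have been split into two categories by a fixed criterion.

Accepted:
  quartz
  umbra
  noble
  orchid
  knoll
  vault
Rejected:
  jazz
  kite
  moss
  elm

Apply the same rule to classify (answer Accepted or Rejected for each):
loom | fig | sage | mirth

Rejected, Rejected, Rejected, Accepted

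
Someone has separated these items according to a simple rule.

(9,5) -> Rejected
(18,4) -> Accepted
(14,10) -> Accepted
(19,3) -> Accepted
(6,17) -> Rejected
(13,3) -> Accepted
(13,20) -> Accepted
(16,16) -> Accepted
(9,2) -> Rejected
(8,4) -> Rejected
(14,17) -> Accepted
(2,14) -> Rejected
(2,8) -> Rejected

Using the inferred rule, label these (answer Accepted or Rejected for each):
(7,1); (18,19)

Rejected, Accepted

The pattern is that an item is 'Accepted' exactly when: first ≥ 10.
(7,1): first 7 — fails this test, so Rejected. (18,19): first 18 — fits, so Accepted.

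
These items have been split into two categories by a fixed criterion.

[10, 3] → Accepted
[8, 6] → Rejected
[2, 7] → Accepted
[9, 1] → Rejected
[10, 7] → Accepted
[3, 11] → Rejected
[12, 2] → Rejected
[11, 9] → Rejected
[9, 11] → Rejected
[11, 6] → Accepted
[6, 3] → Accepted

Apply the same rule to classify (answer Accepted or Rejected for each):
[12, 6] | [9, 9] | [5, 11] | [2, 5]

Rejected, Rejected, Rejected, Accepted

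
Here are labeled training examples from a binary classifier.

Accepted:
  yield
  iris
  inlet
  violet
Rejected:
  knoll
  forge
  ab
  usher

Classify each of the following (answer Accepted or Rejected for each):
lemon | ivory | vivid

Rejected, Accepted, Accepted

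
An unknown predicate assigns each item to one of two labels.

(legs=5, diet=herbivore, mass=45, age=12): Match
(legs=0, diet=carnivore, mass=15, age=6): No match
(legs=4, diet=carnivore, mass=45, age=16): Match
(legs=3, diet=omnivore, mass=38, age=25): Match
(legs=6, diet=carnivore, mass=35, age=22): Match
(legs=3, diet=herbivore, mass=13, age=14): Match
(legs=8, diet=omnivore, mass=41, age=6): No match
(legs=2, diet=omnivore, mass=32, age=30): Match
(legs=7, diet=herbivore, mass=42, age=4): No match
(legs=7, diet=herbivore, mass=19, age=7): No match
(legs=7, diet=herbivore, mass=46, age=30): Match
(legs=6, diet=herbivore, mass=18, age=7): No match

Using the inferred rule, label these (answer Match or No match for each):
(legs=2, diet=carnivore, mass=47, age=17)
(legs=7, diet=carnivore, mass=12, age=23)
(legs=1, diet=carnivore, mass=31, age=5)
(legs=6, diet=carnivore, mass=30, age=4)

Match, Match, No match, No match

Rule: age ≥ 12. This holds for each 'Match' example and fails for each 'No match' one.
(legs=2, diet=carnivore, mass=47, age=17) — age = 17, hence Match.
(legs=7, diet=carnivore, mass=12, age=23) — age = 23, hence Match.
(legs=1, diet=carnivore, mass=31, age=5) — age = 5, hence No match.
(legs=6, diet=carnivore, mass=30, age=4) — age = 4, hence No match.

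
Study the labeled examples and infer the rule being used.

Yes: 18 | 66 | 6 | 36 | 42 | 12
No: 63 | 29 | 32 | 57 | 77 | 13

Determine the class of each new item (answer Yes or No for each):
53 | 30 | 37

No, Yes, No

Looking at the examples, the only property every 'Yes' case has and every 'No' case lacks is: multiple of 6.
53: 53 = 6·8 + 5, does not satisfy this → No.
30: 30 = 6·5, satisfies this → Yes.
37: 37 = 6·6 + 1, does not satisfy this → No.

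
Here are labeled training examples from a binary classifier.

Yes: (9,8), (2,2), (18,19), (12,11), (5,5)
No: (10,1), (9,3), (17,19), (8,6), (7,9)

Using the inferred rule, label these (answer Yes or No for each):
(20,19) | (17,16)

Yes, Yes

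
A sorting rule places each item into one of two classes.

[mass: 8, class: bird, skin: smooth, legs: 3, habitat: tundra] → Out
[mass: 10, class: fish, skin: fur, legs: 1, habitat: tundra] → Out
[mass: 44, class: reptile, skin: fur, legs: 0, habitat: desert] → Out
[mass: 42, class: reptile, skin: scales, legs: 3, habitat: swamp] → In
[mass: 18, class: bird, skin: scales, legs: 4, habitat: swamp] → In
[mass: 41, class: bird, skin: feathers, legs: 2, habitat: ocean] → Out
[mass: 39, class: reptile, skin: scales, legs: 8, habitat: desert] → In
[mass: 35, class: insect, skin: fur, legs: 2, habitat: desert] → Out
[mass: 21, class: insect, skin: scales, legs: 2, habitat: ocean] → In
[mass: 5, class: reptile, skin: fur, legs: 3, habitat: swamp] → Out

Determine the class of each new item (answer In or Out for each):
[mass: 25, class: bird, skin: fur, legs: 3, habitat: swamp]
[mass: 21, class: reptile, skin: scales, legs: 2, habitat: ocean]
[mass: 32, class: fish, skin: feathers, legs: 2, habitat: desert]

Out, In, Out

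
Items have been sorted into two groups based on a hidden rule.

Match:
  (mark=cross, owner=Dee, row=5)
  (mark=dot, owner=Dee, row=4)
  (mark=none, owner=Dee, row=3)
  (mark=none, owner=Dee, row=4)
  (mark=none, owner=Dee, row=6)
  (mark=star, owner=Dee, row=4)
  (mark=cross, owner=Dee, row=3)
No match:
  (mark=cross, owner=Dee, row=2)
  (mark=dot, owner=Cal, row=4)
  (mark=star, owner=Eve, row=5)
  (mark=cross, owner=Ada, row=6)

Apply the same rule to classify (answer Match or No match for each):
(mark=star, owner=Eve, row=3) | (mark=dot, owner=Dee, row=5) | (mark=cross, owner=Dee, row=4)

No match, Match, Match

The distinguishing property — owner is Dee AND row ≥ 3 — holds for all the 'Match' cases and none of the 'No match' cases.
(mark=star, owner=Eve, row=3): owner is Eve, row = 3, does not satisfy this → No match. (mark=dot, owner=Dee, row=5): owner is Dee, row = 5, fits → Match. (mark=cross, owner=Dee, row=4): owner is Dee, row = 4, fits → Match.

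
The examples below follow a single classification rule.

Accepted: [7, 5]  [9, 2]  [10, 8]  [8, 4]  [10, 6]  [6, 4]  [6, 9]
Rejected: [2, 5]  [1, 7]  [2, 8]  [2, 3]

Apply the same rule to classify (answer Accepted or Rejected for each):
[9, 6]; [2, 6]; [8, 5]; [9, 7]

Accepted, Rejected, Accepted, Accepted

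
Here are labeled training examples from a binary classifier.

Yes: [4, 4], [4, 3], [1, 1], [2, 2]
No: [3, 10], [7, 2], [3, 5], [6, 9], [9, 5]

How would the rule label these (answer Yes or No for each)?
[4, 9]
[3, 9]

The pattern is that an item is 'Yes' exactly when: max ≤ 4.

No, No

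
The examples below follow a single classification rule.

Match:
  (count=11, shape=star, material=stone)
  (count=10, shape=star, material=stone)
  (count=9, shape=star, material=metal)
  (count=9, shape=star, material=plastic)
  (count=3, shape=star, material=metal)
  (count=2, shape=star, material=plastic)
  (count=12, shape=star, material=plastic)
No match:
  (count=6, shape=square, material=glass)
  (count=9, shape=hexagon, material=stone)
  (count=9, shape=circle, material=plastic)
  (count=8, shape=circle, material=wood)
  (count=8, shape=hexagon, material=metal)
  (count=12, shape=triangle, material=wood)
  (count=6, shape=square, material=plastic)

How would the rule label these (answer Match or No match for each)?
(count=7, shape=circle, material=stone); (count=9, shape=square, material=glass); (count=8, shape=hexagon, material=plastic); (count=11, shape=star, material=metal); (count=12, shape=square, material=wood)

No match, No match, No match, Match, No match

The simplest hypothesis consistent with all the labels is: shape is star.
(count=7, shape=circle, material=stone) → shape is circle → No match. (count=9, shape=square, material=glass) → shape is square → No match. (count=8, shape=hexagon, material=plastic) → shape is hexagon → No match. (count=11, shape=star, material=metal) → shape is star → Match. (count=12, shape=square, material=wood) → shape is square → No match.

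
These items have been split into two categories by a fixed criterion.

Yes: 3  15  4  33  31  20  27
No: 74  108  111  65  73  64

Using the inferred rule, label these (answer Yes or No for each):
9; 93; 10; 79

Yes, No, Yes, No

'Yes' ⟺ at most 33.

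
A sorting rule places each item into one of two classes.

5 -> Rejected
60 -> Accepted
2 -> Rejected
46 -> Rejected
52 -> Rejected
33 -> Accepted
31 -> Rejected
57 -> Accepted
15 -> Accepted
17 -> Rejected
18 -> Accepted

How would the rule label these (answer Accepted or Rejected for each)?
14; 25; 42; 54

The pattern is that an item is 'Accepted' exactly when: multiple of 3.
14 → 14 = 3·4 + 2 → Rejected.
25 → 25 = 3·8 + 1 → Rejected.
42 → 42 = 3·14 → Accepted.
54 → 54 = 3·18 → Accepted.

Rejected, Rejected, Accepted, Accepted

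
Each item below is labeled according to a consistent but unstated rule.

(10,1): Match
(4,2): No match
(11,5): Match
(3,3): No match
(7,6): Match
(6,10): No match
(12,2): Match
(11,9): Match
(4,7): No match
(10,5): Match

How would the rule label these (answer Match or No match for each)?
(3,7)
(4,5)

No match, No match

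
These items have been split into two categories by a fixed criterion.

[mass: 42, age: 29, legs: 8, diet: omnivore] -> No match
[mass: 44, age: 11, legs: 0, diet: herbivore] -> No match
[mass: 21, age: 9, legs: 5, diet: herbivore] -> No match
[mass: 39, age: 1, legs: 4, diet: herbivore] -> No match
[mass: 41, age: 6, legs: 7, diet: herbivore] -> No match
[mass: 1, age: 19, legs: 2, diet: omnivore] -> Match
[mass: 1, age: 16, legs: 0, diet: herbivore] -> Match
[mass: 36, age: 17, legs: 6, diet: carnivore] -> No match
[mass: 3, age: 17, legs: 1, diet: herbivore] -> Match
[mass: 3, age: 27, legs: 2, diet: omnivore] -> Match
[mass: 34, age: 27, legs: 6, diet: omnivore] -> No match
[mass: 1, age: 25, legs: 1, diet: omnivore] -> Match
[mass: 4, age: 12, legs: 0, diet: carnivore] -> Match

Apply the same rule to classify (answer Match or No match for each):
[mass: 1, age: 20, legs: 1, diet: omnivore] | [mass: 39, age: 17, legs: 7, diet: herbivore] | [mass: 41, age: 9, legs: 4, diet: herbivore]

Every 'Match' example satisfies: mass ≤ 4. None of the 'No match' examples do.
[mass: 1, age: 20, legs: 1, diet: omnivore]: mass = 1 — passes, so Match. [mass: 39, age: 17, legs: 7, diet: herbivore]: mass = 39 — fails the rule, so No match. [mass: 41, age: 9, legs: 4, diet: herbivore]: mass = 41 — fails the rule, so No match.

Match, No match, No match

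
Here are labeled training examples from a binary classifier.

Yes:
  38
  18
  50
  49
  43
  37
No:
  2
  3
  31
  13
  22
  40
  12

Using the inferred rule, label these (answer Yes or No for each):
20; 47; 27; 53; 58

No, Yes, Yes, Yes, Yes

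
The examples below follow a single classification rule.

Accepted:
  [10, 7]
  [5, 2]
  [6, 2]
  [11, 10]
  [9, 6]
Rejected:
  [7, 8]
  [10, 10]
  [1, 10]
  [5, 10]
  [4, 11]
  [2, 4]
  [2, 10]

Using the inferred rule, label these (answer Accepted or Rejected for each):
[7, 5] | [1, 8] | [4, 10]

Checking candidate rules against both groups, what survives is: first > second.
[7, 5] → 7 > 5 → Accepted. [1, 8] → 1 < 8 → Rejected. [4, 10] → 4 < 10 → Rejected.

Accepted, Rejected, Rejected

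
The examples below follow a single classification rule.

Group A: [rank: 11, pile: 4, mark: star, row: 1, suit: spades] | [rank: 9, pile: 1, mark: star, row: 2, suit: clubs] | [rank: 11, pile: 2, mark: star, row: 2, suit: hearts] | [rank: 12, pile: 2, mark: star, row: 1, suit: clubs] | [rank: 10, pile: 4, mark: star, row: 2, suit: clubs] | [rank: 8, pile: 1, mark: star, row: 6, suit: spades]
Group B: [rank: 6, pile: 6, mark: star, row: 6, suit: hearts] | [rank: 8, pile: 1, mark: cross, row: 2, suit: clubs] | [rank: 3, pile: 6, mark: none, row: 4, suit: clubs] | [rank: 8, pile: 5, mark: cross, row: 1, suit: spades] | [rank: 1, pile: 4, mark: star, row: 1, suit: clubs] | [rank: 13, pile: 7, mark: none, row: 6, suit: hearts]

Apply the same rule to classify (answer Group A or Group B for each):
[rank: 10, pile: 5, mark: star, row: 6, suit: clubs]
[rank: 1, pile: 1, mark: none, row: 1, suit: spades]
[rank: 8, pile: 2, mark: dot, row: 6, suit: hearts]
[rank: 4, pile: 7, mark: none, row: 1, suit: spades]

Group A, Group B, Group B, Group B

The simplest hypothesis consistent with all the labels is: mark is star AND rank ≥ 8.
[rank: 10, pile: 5, mark: star, row: 6, suit: clubs] — mark is star, rank = 10, hence Group A.
[rank: 1, pile: 1, mark: none, row: 1, suit: spades] — mark is none, rank = 1, hence Group B.
[rank: 8, pile: 2, mark: dot, row: 6, suit: hearts] — mark is dot, rank = 8, hence Group B.
[rank: 4, pile: 7, mark: none, row: 1, suit: spades] — mark is none, rank = 4, hence Group B.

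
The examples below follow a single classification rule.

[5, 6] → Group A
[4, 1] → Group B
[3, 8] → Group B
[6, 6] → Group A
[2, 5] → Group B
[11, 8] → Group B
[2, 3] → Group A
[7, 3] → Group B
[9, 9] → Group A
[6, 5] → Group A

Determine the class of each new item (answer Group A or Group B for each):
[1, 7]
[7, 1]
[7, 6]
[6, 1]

Group B, Group B, Group A, Group B

Every 'Group A' example satisfies: |first − second| ≤ 1. None of the 'Group B' examples do.
[1, 7] → |1−7| = 6 → Group B.
[7, 1] → |7−1| = 6 → Group B.
[7, 6] → |7−6| = 1 → Group A.
[6, 1] → |6−1| = 5 → Group B.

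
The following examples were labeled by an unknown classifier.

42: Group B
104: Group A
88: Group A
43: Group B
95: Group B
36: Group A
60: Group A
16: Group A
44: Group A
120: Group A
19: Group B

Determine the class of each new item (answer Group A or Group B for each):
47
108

The distinguishing property — multiple of 4 — holds for all the 'Group A' cases and none of the 'Group B' cases.

Group B, Group A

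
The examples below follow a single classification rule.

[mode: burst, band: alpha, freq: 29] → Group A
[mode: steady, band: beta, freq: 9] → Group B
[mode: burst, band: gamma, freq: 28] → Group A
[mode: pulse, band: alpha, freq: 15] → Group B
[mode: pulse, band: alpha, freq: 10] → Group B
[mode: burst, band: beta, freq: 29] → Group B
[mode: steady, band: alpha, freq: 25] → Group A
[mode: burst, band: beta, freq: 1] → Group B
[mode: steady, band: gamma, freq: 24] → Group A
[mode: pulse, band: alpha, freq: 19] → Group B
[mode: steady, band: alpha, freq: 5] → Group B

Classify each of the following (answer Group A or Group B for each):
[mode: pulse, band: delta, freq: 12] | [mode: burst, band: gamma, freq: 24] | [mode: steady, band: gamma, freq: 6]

A rule that fits every label: band is not beta AND freq ≥ 24 — true of each 'Group A' example, false of each 'Group B' one.
[mode: pulse, band: delta, freq: 12]: Group B (band is delta, freq = 12). [mode: burst, band: gamma, freq: 24]: Group A (band is gamma, freq = 24). [mode: steady, band: gamma, freq: 6]: Group B (band is gamma, freq = 6).

Group B, Group A, Group B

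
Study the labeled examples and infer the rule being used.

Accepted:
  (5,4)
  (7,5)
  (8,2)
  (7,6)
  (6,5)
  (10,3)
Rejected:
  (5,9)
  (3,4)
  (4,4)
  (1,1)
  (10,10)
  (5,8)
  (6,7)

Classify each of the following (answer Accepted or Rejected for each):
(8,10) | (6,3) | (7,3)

A rule that fits every label: first > second — true of each 'Accepted' example, false of each 'Rejected' one.
(8,10): 8 < 10 — does not pass, so Rejected.
(6,3): 6 > 3 — meets the rule, so Accepted.
(7,3): 7 > 3 — meets the rule, so Accepted.

Rejected, Accepted, Accepted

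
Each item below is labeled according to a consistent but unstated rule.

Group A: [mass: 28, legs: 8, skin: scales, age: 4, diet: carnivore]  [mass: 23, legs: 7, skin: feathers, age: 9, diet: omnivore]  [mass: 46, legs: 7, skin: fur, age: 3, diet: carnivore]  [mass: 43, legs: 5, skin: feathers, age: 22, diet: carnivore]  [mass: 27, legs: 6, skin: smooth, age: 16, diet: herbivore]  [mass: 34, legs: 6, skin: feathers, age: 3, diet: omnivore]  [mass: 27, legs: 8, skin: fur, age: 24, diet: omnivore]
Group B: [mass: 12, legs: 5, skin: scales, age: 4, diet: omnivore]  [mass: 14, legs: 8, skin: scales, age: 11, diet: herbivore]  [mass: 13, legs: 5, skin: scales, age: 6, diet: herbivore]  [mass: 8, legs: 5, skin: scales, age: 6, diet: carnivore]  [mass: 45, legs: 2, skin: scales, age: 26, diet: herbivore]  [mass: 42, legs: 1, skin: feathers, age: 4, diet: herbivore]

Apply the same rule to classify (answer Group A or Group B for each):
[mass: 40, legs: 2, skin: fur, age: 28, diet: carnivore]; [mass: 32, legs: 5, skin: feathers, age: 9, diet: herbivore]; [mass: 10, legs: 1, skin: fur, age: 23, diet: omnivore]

Group B, Group A, Group B

'Group A' ⟺ mass ≥ 23 AND legs ≥ 5.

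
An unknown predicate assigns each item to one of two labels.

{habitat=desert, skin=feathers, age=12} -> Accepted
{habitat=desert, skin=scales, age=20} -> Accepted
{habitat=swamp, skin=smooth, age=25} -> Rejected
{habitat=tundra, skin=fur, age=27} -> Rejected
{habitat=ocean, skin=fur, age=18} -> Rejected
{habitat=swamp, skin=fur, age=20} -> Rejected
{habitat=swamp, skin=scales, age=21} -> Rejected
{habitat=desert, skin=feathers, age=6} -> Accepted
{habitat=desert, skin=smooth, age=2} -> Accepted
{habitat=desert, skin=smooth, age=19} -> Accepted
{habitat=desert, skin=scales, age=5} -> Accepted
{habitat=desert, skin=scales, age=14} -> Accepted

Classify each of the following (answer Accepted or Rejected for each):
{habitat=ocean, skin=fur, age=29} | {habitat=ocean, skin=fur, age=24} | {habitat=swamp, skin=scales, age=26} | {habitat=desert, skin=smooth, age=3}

All 'Accepted' examples share one property — habitat is desert — and every 'Rejected' example lacks it.

Rejected, Rejected, Rejected, Accepted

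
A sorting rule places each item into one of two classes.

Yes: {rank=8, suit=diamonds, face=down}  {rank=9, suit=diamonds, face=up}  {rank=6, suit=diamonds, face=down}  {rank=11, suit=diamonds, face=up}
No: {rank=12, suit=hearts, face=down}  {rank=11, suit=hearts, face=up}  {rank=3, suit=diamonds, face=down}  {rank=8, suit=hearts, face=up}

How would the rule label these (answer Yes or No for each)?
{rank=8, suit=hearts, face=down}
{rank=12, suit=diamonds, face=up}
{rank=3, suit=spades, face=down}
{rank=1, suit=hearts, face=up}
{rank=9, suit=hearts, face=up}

A rule that fits every label: suit is diamonds AND rank ≥ 6 — true of each 'Yes' example, false of each 'No' one.
{rank=8, suit=hearts, face=down} — suit is hearts, rank = 8, hence No.
{rank=12, suit=diamonds, face=up} — suit is diamonds, rank = 12, hence Yes.
{rank=3, suit=spades, face=down} — suit is spades, rank = 3, hence No.
{rank=1, suit=hearts, face=up} — suit is hearts, rank = 1, hence No.
{rank=9, suit=hearts, face=up} — suit is hearts, rank = 9, hence No.

No, Yes, No, No, No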